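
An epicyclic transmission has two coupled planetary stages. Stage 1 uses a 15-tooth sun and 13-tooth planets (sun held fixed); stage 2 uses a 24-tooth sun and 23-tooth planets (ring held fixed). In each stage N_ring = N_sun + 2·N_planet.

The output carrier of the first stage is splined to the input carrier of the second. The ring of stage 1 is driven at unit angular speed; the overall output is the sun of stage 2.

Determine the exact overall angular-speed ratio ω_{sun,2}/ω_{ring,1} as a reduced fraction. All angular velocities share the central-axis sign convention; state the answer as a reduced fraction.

1927/672

Stage 1: N_ring = 15 + 2·13 = 41
Stage 1: 15(ω_s−ω_c) = −41(ω_r−ω_c),  ω_s=0, ω_r=1
Stage 1: 15(0−ω_c) = −41(1−ω_c)  ⇒  56ω_c = 41  ⇒  ω_c = 41/56
  ⇒ ω_c¹/ω_r¹ = 41/56
Stage 2: N_ring = 24 + 2·23 = 70
Stage 2: 24(ω_s−ω_c) = −70(ω_r−ω_c),  ω_r=0, ω_c=1
Stage 2: ω_s = 1 − (70/24)(0−1) = 47/12
  ⇒ ω_s²/ω_c² = 47/12
Coupling ω_c² = ω_c¹ ⇒ overall = 41/56 × 47/12 = 1927/672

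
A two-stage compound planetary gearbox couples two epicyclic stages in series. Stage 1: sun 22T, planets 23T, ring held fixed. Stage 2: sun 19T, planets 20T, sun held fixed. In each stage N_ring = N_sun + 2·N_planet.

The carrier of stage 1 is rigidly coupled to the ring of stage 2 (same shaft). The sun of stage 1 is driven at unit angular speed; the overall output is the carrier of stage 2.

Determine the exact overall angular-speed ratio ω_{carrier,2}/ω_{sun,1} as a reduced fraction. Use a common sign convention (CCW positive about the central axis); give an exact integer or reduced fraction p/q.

649/3510

Stage 1: N_ring = 22 + 2·23 = 68
Stage 1: 22(ω_s−ω_c) = −68(ω_r−ω_c),  ω_r=0, ω_s=1
Stage 1: 22(1−ω_c) = −68(0−ω_c)  ⇒  90ω_c = 22  ⇒  ω_c = 11/45
  ⇒ ω_c¹/ω_s¹ = 11/45
Stage 2: N_ring = 19 + 2·20 = 59
Stage 2: 19(ω_s−ω_c) = −59(ω_r−ω_c),  ω_s=0, ω_r=1
Stage 2: 19(0−ω_c) = −59(1−ω_c)  ⇒  78ω_c = 59  ⇒  ω_c = 59/78
  ⇒ ω_c²/ω_r² = 59/78
Coupling ω_r² = ω_c¹ ⇒ overall = 11/45 × 59/78 = 649/3510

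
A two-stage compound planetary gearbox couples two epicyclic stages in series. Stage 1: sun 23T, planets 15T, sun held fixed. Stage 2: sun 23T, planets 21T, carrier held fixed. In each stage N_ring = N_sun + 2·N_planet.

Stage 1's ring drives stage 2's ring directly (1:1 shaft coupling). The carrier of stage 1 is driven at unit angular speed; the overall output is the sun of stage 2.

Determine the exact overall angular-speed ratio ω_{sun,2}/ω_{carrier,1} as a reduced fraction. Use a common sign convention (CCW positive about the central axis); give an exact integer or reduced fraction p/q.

-4940/1219

Stage 1: N_ring = 23 + 2·15 = 53
Stage 1: 23(ω_s−ω_c) = −53(ω_r−ω_c),  ω_s=0, ω_c=1
Stage 1: ω_r = 1 − (23/53)(0−1) = 76/53
  ⇒ ω_r¹/ω_c¹ = 76/53
Stage 2: N_ring = 23 + 2·21 = 65
Stage 2: 23(ω_s−ω_c) = −65(ω_r−ω_c),  ω_c=0, ω_r=1
Stage 2: ω_s = 0 − (65/23)(1−0) = -65/23
  ⇒ ω_s²/ω_r² = -65/23
Coupling ω_r² = ω_r¹ ⇒ overall = 76/53 × -65/23 = -4940/1219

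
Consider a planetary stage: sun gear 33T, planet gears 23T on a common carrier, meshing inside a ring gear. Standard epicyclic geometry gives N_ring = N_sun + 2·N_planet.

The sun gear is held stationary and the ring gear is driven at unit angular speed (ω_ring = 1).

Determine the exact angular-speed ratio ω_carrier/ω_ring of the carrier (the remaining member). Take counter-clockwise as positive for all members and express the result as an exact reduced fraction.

79/112

N_ring = 33 + 2·23 = 79
33(ω_s−ω_c) = −79(ω_r−ω_c),  ω_s=0, ω_r=1
33(0−ω_c) = −79(1−ω_c)  ⇒  112ω_c = 79  ⇒  ω_c = 79/112
ω_c/ω_r = 79/112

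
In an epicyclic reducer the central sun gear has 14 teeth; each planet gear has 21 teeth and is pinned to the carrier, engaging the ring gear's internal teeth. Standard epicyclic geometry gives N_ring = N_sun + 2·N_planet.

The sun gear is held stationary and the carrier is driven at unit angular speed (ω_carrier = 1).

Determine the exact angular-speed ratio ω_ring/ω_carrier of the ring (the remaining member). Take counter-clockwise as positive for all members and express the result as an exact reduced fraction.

N_ring = 14 + 2·21 = 56
14(ω_s−ω_c) = −56(ω_r−ω_c),  ω_s=0, ω_c=1
ω_r = 1 − (14/56)(0−1) = 5/4
ω_r/ω_c = 5/4

5/4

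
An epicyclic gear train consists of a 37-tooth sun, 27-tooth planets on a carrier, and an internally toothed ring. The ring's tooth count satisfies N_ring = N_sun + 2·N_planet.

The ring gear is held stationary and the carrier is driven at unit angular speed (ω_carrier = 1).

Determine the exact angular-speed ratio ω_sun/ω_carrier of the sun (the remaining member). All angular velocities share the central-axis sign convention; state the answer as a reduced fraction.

128/37

N_ring = 37 + 2·27 = 91
37(ω_s−ω_c) = −91(ω_r−ω_c),  ω_r=0, ω_c=1
ω_s = 1 − (91/37)(0−1) = 128/37
ω_s/ω_c = 128/37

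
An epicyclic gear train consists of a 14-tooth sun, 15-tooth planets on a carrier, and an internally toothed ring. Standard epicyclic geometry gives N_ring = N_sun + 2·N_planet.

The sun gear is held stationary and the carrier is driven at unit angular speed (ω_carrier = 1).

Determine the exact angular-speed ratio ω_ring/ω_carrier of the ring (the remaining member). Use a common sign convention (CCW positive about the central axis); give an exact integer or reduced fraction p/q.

N_ring = 14 + 2·15 = 44
14(ω_s−ω_c) = −44(ω_r−ω_c),  ω_s=0, ω_c=1
ω_r = 1 − (14/44)(0−1) = 29/22
ω_r/ω_c = 29/22

29/22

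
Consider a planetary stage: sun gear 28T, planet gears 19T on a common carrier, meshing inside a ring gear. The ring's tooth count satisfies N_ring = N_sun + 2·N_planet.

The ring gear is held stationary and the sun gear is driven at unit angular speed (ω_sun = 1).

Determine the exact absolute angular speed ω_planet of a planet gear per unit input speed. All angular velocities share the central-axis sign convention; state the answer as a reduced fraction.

N_ring = 28 + 2·19 = 66
28(ω_s−ω_c) = −66(ω_r−ω_c),  ω_r=0, ω_s=1
28(1−ω_c) = −66(0−ω_c)  ⇒  94ω_c = 28  ⇒  ω_c = 14/47
sun–planet: 28·(1−14/47) = −19·(ω_p−ω_c)  ⇒  ω_p−ω_c = −(28/19)·(33/47) = -924/893
ω_p = 14/47 − 924/893 = -14/19

-14/19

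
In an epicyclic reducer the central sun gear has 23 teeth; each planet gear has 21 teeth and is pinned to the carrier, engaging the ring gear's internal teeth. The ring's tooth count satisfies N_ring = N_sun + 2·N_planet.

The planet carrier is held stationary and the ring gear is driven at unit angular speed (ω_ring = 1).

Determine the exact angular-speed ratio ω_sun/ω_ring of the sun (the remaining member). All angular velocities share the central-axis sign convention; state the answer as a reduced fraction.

-65/23

N_ring = 23 + 2·21 = 65
23(ω_s−ω_c) = −65(ω_r−ω_c),  ω_c=0, ω_r=1
ω_s = 0 − (65/23)(1−0) = -65/23
ω_s/ω_r = -65/23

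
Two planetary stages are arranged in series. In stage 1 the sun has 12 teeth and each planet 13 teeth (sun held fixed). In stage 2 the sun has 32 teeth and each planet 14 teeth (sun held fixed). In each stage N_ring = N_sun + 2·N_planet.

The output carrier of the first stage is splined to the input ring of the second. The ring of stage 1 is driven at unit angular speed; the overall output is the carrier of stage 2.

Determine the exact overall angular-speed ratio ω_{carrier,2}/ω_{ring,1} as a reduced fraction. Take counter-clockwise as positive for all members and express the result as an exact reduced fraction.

Stage 1: N_ring = 12 + 2·13 = 38
Stage 1: 12(ω_s−ω_c) = −38(ω_r−ω_c),  ω_s=0, ω_r=1
Stage 1: 12(0−ω_c) = −38(1−ω_c)  ⇒  50ω_c = 38  ⇒  ω_c = 19/25
  ⇒ ω_c¹/ω_r¹ = 19/25
Stage 2: N_ring = 32 + 2·14 = 60
Stage 2: 32(ω_s−ω_c) = −60(ω_r−ω_c),  ω_s=0, ω_r=1
Stage 2: 32(0−ω_c) = −60(1−ω_c)  ⇒  92ω_c = 60  ⇒  ω_c = 15/23
  ⇒ ω_c²/ω_r² = 15/23
Coupling ω_r² = ω_c¹ ⇒ overall = 19/25 × 15/23 = 57/115

57/115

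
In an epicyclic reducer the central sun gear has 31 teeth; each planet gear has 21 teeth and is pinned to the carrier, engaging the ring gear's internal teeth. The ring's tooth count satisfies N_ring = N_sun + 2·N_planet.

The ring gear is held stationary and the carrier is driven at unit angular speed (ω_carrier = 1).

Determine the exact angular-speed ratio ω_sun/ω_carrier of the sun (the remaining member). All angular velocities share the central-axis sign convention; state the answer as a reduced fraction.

104/31

N_ring = 31 + 2·21 = 73
31(ω_s−ω_c) = −73(ω_r−ω_c),  ω_r=0, ω_c=1
ω_s = 1 − (73/31)(0−1) = 104/31
ω_s/ω_c = 104/31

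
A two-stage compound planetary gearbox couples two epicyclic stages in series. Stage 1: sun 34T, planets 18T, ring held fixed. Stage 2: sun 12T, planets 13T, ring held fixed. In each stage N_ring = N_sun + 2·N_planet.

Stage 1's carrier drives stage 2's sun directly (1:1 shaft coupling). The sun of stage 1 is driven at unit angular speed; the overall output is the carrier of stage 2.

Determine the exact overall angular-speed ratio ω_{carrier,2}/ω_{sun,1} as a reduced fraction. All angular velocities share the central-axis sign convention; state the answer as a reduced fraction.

51/650

Stage 1: N_ring = 34 + 2·18 = 70
Stage 1: 34(ω_s−ω_c) = −70(ω_r−ω_c),  ω_r=0, ω_s=1
Stage 1: 34(1−ω_c) = −70(0−ω_c)  ⇒  104ω_c = 34  ⇒  ω_c = 17/52
  ⇒ ω_c¹/ω_s¹ = 17/52
Stage 2: N_ring = 12 + 2·13 = 38
Stage 2: 12(ω_s−ω_c) = −38(ω_r−ω_c),  ω_r=0, ω_s=1
Stage 2: 12(1−ω_c) = −38(0−ω_c)  ⇒  50ω_c = 12  ⇒  ω_c = 6/25
  ⇒ ω_c²/ω_s² = 6/25
Coupling ω_s² = ω_c¹ ⇒ overall = 17/52 × 6/25 = 51/650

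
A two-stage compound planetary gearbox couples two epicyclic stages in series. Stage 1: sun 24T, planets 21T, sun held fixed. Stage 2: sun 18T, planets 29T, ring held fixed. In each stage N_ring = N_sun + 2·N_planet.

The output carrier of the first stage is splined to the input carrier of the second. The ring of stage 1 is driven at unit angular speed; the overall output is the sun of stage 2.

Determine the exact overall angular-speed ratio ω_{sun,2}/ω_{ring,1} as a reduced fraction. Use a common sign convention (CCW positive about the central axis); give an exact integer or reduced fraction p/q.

517/135

Stage 1: N_ring = 24 + 2·21 = 66
Stage 1: 24(ω_s−ω_c) = −66(ω_r−ω_c),  ω_s=0, ω_r=1
Stage 1: 24(0−ω_c) = −66(1−ω_c)  ⇒  90ω_c = 66  ⇒  ω_c = 11/15
  ⇒ ω_c¹/ω_r¹ = 11/15
Stage 2: N_ring = 18 + 2·29 = 76
Stage 2: 18(ω_s−ω_c) = −76(ω_r−ω_c),  ω_r=0, ω_c=1
Stage 2: ω_s = 1 − (76/18)(0−1) = 47/9
  ⇒ ω_s²/ω_c² = 47/9
Coupling ω_c² = ω_c¹ ⇒ overall = 11/15 × 47/9 = 517/135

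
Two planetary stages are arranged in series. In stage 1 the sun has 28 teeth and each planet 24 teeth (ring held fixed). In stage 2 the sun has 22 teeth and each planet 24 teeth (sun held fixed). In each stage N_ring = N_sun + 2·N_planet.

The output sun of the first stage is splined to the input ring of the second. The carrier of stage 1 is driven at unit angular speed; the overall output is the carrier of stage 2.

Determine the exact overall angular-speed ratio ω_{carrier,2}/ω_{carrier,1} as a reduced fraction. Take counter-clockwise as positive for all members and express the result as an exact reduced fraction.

Stage 1: N_ring = 28 + 2·24 = 76
Stage 1: 28(ω_s−ω_c) = −76(ω_r−ω_c),  ω_r=0, ω_c=1
Stage 1: ω_s = 1 − (76/28)(0−1) = 26/7
  ⇒ ω_s¹/ω_c¹ = 26/7
Stage 2: N_ring = 22 + 2·24 = 70
Stage 2: 22(ω_s−ω_c) = −70(ω_r−ω_c),  ω_s=0, ω_r=1
Stage 2: 22(0−ω_c) = −70(1−ω_c)  ⇒  92ω_c = 70  ⇒  ω_c = 35/46
  ⇒ ω_c²/ω_r² = 35/46
Coupling ω_r² = ω_s¹ ⇒ overall = 26/7 × 35/46 = 65/23

65/23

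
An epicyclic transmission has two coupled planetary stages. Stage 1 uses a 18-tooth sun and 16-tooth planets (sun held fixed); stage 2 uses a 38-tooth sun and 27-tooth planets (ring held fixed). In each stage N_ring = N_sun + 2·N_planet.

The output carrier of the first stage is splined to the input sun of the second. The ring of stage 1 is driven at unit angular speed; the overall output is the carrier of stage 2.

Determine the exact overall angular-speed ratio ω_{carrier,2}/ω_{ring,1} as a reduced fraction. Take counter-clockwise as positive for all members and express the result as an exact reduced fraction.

95/442

Stage 1: N_ring = 18 + 2·16 = 50
Stage 1: 18(ω_s−ω_c) = −50(ω_r−ω_c),  ω_s=0, ω_r=1
Stage 1: 18(0−ω_c) = −50(1−ω_c)  ⇒  68ω_c = 50  ⇒  ω_c = 25/34
  ⇒ ω_c¹/ω_r¹ = 25/34
Stage 2: N_ring = 38 + 2·27 = 92
Stage 2: 38(ω_s−ω_c) = −92(ω_r−ω_c),  ω_r=0, ω_s=1
Stage 2: 38(1−ω_c) = −92(0−ω_c)  ⇒  130ω_c = 38  ⇒  ω_c = 19/65
  ⇒ ω_c²/ω_s² = 19/65
Coupling ω_s² = ω_c¹ ⇒ overall = 25/34 × 19/65 = 95/442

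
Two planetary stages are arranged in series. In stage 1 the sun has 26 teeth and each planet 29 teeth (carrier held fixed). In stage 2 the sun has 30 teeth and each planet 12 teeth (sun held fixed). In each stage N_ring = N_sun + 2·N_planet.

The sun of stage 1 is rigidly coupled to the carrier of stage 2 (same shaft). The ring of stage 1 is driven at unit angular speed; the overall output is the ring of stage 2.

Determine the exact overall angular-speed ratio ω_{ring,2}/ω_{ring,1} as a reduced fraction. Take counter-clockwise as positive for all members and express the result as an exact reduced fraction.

-196/39

Stage 1: N_ring = 26 + 2·29 = 84
Stage 1: 26(ω_s−ω_c) = −84(ω_r−ω_c),  ω_c=0, ω_r=1
Stage 1: ω_s = 0 − (84/26)(1−0) = -42/13
  ⇒ ω_s¹/ω_r¹ = -42/13
Stage 2: N_ring = 30 + 2·12 = 54
Stage 2: 30(ω_s−ω_c) = −54(ω_r−ω_c),  ω_s=0, ω_c=1
Stage 2: ω_r = 1 − (30/54)(0−1) = 14/9
  ⇒ ω_r²/ω_c² = 14/9
Coupling ω_c² = ω_s¹ ⇒ overall = -42/13 × 14/9 = -196/39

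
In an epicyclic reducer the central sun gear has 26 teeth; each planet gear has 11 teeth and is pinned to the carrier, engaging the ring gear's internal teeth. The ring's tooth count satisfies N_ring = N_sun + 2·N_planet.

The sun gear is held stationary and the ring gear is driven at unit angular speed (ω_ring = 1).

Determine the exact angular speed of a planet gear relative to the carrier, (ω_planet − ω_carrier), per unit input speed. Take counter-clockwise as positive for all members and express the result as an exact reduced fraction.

624/407

N_ring = 26 + 2·11 = 48
26(ω_s−ω_c) = −48(ω_r−ω_c),  ω_s=0, ω_r=1
26(0−ω_c) = −48(1−ω_c)  ⇒  74ω_c = 48  ⇒  ω_c = 24/37
sun–planet: 26·(0−24/37) = −11·(ω_p−ω_c)  ⇒  ω_p−ω_c = −(26/11)·(-24/37) = 624/407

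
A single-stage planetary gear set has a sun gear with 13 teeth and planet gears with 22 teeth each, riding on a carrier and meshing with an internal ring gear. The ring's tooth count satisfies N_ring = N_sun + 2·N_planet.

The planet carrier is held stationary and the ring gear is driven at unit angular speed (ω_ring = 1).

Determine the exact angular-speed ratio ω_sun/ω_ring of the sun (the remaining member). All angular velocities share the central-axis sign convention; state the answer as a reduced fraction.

-57/13

N_ring = 13 + 2·22 = 57
13(ω_s−ω_c) = −57(ω_r−ω_c),  ω_c=0, ω_r=1
ω_s = 0 − (57/13)(1−0) = -57/13
ω_s/ω_r = -57/13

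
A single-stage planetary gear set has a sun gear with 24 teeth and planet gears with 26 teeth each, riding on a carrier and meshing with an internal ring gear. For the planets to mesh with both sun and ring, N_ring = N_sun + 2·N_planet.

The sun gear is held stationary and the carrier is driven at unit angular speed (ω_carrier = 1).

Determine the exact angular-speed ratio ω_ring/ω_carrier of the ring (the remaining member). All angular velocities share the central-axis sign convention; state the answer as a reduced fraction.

N_ring = 24 + 2·26 = 76
24(ω_s−ω_c) = −76(ω_r−ω_c),  ω_s=0, ω_c=1
ω_r = 1 − (24/76)(0−1) = 25/19
ω_r/ω_c = 25/19

25/19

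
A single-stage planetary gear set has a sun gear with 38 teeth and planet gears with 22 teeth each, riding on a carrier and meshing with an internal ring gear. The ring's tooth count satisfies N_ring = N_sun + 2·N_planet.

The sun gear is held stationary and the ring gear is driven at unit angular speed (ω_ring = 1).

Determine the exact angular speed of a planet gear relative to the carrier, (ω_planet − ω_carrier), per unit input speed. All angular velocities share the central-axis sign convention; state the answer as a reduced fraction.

N_ring = 38 + 2·22 = 82
38(ω_s−ω_c) = −82(ω_r−ω_c),  ω_s=0, ω_r=1
38(0−ω_c) = −82(1−ω_c)  ⇒  120ω_c = 82  ⇒  ω_c = 41/60
sun–planet: 38·(0−41/60) = −22·(ω_p−ω_c)  ⇒  ω_p−ω_c = −(38/22)·(-41/60) = 779/660

779/660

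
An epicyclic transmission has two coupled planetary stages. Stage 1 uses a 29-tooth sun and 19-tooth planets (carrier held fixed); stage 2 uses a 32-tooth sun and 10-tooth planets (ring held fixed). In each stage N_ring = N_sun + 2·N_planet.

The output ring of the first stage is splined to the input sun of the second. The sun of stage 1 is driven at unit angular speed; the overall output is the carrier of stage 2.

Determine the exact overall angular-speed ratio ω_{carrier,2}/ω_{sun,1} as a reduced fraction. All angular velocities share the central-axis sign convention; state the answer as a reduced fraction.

Stage 1: N_ring = 29 + 2·19 = 67
Stage 1: 29(ω_s−ω_c) = −67(ω_r−ω_c),  ω_c=0, ω_s=1
Stage 1: ω_r = 0 − (29/67)(1−0) = -29/67
  ⇒ ω_r¹/ω_s¹ = -29/67
Stage 2: N_ring = 32 + 2·10 = 52
Stage 2: 32(ω_s−ω_c) = −52(ω_r−ω_c),  ω_r=0, ω_s=1
Stage 2: 32(1−ω_c) = −52(0−ω_c)  ⇒  84ω_c = 32  ⇒  ω_c = 8/21
  ⇒ ω_c²/ω_s² = 8/21
Coupling ω_s² = ω_r¹ ⇒ overall = -29/67 × 8/21 = -232/1407

-232/1407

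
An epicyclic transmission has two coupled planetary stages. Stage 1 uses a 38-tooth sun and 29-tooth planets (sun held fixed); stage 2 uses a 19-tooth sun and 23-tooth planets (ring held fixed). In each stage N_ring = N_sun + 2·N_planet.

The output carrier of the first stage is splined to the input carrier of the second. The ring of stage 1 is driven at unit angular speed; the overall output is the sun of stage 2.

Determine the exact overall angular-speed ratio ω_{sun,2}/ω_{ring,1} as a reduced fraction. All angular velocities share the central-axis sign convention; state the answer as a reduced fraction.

Stage 1: N_ring = 38 + 2·29 = 96
Stage 1: 38(ω_s−ω_c) = −96(ω_r−ω_c),  ω_s=0, ω_r=1
Stage 1: 38(0−ω_c) = −96(1−ω_c)  ⇒  134ω_c = 96  ⇒  ω_c = 48/67
  ⇒ ω_c¹/ω_r¹ = 48/67
Stage 2: N_ring = 19 + 2·23 = 65
Stage 2: 19(ω_s−ω_c) = −65(ω_r−ω_c),  ω_r=0, ω_c=1
Stage 2: ω_s = 1 − (65/19)(0−1) = 84/19
  ⇒ ω_s²/ω_c² = 84/19
Coupling ω_c² = ω_c¹ ⇒ overall = 48/67 × 84/19 = 4032/1273

4032/1273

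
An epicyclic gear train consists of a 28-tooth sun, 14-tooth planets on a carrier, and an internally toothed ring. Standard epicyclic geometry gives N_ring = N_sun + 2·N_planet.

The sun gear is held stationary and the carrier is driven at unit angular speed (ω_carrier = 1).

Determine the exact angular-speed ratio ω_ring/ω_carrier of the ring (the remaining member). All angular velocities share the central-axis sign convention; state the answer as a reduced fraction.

N_ring = 28 + 2·14 = 56
28(ω_s−ω_c) = −56(ω_r−ω_c),  ω_s=0, ω_c=1
ω_r = 1 − (28/56)(0−1) = 3/2
ω_r/ω_c = 3/2

3/2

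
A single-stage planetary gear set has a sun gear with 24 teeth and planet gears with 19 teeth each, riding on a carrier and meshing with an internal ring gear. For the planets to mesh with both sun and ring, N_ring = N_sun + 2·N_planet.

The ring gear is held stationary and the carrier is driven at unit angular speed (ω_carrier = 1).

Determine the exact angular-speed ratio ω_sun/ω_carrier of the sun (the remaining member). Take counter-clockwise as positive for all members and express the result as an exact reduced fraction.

N_ring = 24 + 2·19 = 62
24(ω_s−ω_c) = −62(ω_r−ω_c),  ω_r=0, ω_c=1
ω_s = 1 − (62/24)(0−1) = 43/12
ω_s/ω_c = 43/12

43/12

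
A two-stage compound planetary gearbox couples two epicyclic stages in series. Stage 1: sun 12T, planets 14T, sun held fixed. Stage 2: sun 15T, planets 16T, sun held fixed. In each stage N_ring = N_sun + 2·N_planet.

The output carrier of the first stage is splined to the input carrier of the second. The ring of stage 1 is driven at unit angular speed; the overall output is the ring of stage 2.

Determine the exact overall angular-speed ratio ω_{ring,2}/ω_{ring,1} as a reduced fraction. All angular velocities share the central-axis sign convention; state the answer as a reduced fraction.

620/611

Stage 1: N_ring = 12 + 2·14 = 40
Stage 1: 12(ω_s−ω_c) = −40(ω_r−ω_c),  ω_s=0, ω_r=1
Stage 1: 12(0−ω_c) = −40(1−ω_c)  ⇒  52ω_c = 40  ⇒  ω_c = 10/13
  ⇒ ω_c¹/ω_r¹ = 10/13
Stage 2: N_ring = 15 + 2·16 = 47
Stage 2: 15(ω_s−ω_c) = −47(ω_r−ω_c),  ω_s=0, ω_c=1
Stage 2: ω_r = 1 − (15/47)(0−1) = 62/47
  ⇒ ω_r²/ω_c² = 62/47
Coupling ω_c² = ω_c¹ ⇒ overall = 10/13 × 62/47 = 620/611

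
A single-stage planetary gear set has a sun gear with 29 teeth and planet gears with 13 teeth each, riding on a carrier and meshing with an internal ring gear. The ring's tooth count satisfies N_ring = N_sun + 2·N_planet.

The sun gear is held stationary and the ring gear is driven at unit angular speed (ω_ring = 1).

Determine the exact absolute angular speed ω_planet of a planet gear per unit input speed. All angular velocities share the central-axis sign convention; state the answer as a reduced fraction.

N_ring = 29 + 2·13 = 55
29(ω_s−ω_c) = −55(ω_r−ω_c),  ω_s=0, ω_r=1
29(0−ω_c) = −55(1−ω_c)  ⇒  84ω_c = 55  ⇒  ω_c = 55/84
sun–planet: 29·(0−55/84) = −13·(ω_p−ω_c)  ⇒  ω_p−ω_c = −(29/13)·(-55/84) = 1595/1092
ω_p = 55/84 + 1595/1092 = 55/26

55/26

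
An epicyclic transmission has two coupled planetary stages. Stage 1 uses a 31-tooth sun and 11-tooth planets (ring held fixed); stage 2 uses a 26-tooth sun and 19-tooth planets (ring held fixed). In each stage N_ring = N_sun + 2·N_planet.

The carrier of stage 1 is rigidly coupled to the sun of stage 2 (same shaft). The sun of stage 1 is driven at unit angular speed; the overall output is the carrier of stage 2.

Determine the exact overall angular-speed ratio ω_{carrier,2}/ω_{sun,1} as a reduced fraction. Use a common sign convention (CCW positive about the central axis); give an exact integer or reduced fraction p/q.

403/3780

Stage 1: N_ring = 31 + 2·11 = 53
Stage 1: 31(ω_s−ω_c) = −53(ω_r−ω_c),  ω_r=0, ω_s=1
Stage 1: 31(1−ω_c) = −53(0−ω_c)  ⇒  84ω_c = 31  ⇒  ω_c = 31/84
  ⇒ ω_c¹/ω_s¹ = 31/84
Stage 2: N_ring = 26 + 2·19 = 64
Stage 2: 26(ω_s−ω_c) = −64(ω_r−ω_c),  ω_r=0, ω_s=1
Stage 2: 26(1−ω_c) = −64(0−ω_c)  ⇒  90ω_c = 26  ⇒  ω_c = 13/45
  ⇒ ω_c²/ω_s² = 13/45
Coupling ω_s² = ω_c¹ ⇒ overall = 31/84 × 13/45 = 403/3780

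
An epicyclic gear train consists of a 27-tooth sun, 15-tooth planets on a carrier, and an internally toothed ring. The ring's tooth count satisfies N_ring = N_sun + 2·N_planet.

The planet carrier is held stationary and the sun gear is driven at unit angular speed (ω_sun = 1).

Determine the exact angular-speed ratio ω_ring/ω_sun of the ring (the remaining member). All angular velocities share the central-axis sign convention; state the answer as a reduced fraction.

-9/19

N_ring = 27 + 2·15 = 57
27(ω_s−ω_c) = −57(ω_r−ω_c),  ω_c=0, ω_s=1
ω_r = 0 − (27/57)(1−0) = -9/19
ω_r/ω_s = -9/19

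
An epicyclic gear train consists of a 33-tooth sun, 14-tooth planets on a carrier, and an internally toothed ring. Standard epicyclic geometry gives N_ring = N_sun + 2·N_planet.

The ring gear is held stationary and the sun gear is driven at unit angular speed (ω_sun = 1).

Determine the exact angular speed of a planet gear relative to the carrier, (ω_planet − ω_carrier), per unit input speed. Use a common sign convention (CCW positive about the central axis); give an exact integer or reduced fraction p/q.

-2013/1316

N_ring = 33 + 2·14 = 61
33(ω_s−ω_c) = −61(ω_r−ω_c),  ω_r=0, ω_s=1
33(1−ω_c) = −61(0−ω_c)  ⇒  94ω_c = 33  ⇒  ω_c = 33/94
sun–planet: 33·(1−33/94) = −14·(ω_p−ω_c)  ⇒  ω_p−ω_c = −(33/14)·(61/94) = -2013/1316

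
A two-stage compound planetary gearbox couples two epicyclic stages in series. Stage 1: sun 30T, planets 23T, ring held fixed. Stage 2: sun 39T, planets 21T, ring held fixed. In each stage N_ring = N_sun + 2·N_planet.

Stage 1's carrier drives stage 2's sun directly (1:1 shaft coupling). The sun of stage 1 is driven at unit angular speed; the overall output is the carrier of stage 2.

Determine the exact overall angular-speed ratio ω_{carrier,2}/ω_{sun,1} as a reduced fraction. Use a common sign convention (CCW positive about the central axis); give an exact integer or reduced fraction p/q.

Stage 1: N_ring = 30 + 2·23 = 76
Stage 1: 30(ω_s−ω_c) = −76(ω_r−ω_c),  ω_r=0, ω_s=1
Stage 1: 30(1−ω_c) = −76(0−ω_c)  ⇒  106ω_c = 30  ⇒  ω_c = 15/53
  ⇒ ω_c¹/ω_s¹ = 15/53
Stage 2: N_ring = 39 + 2·21 = 81
Stage 2: 39(ω_s−ω_c) = −81(ω_r−ω_c),  ω_r=0, ω_s=1
Stage 2: 39(1−ω_c) = −81(0−ω_c)  ⇒  120ω_c = 39  ⇒  ω_c = 13/40
  ⇒ ω_c²/ω_s² = 13/40
Coupling ω_s² = ω_c¹ ⇒ overall = 15/53 × 13/40 = 39/424

39/424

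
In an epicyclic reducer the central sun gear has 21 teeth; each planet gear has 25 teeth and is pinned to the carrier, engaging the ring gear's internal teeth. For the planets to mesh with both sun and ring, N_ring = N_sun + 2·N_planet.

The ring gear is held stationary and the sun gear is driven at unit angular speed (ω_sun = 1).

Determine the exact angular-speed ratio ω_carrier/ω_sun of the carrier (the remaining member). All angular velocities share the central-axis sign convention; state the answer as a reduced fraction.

21/92

N_ring = 21 + 2·25 = 71
21(ω_s−ω_c) = −71(ω_r−ω_c),  ω_r=0, ω_s=1
21(1−ω_c) = −71(0−ω_c)  ⇒  92ω_c = 21  ⇒  ω_c = 21/92
ω_c/ω_s = 21/92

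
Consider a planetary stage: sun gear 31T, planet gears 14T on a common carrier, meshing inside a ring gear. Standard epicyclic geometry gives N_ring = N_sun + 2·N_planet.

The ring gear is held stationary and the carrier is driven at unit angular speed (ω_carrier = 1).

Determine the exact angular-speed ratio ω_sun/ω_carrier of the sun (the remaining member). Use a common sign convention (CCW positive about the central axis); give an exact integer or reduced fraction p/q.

N_ring = 31 + 2·14 = 59
31(ω_s−ω_c) = −59(ω_r−ω_c),  ω_r=0, ω_c=1
ω_s = 1 − (59/31)(0−1) = 90/31
ω_s/ω_c = 90/31

90/31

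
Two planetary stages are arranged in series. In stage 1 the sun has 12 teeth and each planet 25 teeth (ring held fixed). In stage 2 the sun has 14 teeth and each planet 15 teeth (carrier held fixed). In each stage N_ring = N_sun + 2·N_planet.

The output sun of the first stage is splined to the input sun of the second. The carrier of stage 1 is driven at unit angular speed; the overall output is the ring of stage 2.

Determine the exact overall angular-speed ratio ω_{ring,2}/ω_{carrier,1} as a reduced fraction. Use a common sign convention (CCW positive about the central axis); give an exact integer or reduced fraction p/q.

-259/132

Stage 1: N_ring = 12 + 2·25 = 62
Stage 1: 12(ω_s−ω_c) = −62(ω_r−ω_c),  ω_r=0, ω_c=1
Stage 1: ω_s = 1 − (62/12)(0−1) = 37/6
  ⇒ ω_s¹/ω_c¹ = 37/6
Stage 2: N_ring = 14 + 2·15 = 44
Stage 2: 14(ω_s−ω_c) = −44(ω_r−ω_c),  ω_c=0, ω_s=1
Stage 2: ω_r = 0 − (14/44)(1−0) = -7/22
  ⇒ ω_r²/ω_s² = -7/22
Coupling ω_s² = ω_s¹ ⇒ overall = 37/6 × -7/22 = -259/132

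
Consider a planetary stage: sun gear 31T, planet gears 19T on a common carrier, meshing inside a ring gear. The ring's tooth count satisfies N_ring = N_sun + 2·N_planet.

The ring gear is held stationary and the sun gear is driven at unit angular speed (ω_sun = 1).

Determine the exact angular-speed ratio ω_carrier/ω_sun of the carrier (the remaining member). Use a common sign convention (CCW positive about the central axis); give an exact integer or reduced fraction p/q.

N_ring = 31 + 2·19 = 69
31(ω_s−ω_c) = −69(ω_r−ω_c),  ω_r=0, ω_s=1
31(1−ω_c) = −69(0−ω_c)  ⇒  100ω_c = 31  ⇒  ω_c = 31/100
ω_c/ω_s = 31/100

31/100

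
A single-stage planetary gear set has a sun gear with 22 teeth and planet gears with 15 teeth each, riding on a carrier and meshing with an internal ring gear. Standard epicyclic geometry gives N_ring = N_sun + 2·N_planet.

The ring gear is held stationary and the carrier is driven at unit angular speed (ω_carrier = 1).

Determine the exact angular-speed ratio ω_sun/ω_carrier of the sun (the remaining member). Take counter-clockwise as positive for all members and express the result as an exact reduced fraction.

37/11

N_ring = 22 + 2·15 = 52
22(ω_s−ω_c) = −52(ω_r−ω_c),  ω_r=0, ω_c=1
ω_s = 1 − (52/22)(0−1) = 37/11
ω_s/ω_c = 37/11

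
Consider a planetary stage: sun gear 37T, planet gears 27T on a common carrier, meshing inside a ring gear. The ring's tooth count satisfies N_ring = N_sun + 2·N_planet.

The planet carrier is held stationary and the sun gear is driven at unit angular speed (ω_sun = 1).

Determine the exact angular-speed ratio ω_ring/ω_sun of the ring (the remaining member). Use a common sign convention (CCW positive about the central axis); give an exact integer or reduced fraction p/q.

N_ring = 37 + 2·27 = 91
37(ω_s−ω_c) = −91(ω_r−ω_c),  ω_c=0, ω_s=1
ω_r = 0 − (37/91)(1−0) = -37/91
ω_r/ω_s = -37/91

-37/91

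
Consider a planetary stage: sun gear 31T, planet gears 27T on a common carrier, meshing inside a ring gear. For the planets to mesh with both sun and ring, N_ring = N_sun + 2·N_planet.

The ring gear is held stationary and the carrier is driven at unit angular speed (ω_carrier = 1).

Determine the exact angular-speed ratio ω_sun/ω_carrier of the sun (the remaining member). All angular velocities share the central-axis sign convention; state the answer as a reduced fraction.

116/31

N_ring = 31 + 2·27 = 85
31(ω_s−ω_c) = −85(ω_r−ω_c),  ω_r=0, ω_c=1
ω_s = 1 − (85/31)(0−1) = 116/31
ω_s/ω_c = 116/31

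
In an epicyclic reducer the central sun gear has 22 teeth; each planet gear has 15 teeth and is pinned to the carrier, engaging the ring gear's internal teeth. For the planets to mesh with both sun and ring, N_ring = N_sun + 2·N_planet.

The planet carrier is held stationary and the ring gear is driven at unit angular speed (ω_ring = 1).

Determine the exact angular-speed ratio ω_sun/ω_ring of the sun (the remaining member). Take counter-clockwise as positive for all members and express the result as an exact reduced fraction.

-26/11

N_ring = 22 + 2·15 = 52
22(ω_s−ω_c) = −52(ω_r−ω_c),  ω_c=0, ω_r=1
ω_s = 0 − (52/22)(1−0) = -26/11
ω_s/ω_r = -26/11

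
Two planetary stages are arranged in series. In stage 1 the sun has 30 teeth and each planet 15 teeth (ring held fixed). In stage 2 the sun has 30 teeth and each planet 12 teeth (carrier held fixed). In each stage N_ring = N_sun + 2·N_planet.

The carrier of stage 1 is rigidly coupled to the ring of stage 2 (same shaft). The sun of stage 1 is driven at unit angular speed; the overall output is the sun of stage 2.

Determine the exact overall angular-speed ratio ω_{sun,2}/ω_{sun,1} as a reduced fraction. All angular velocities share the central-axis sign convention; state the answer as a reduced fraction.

-3/5

Stage 1: N_ring = 30 + 2·15 = 60
Stage 1: 30(ω_s−ω_c) = −60(ω_r−ω_c),  ω_r=0, ω_s=1
Stage 1: 30(1−ω_c) = −60(0−ω_c)  ⇒  90ω_c = 30  ⇒  ω_c = 1/3
  ⇒ ω_c¹/ω_s¹ = 1/3
Stage 2: N_ring = 30 + 2·12 = 54
Stage 2: 30(ω_s−ω_c) = −54(ω_r−ω_c),  ω_c=0, ω_r=1
Stage 2: ω_s = 0 − (54/30)(1−0) = -9/5
  ⇒ ω_s²/ω_r² = -9/5
Coupling ω_r² = ω_c¹ ⇒ overall = 1/3 × -9/5 = -3/5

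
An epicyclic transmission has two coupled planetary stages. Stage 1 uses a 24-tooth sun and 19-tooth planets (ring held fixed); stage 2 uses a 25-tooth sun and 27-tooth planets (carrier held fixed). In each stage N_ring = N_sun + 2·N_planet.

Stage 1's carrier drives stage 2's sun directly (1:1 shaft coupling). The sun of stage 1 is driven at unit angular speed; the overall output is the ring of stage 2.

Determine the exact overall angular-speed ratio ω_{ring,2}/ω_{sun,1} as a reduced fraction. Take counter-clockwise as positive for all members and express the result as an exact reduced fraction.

Stage 1: N_ring = 24 + 2·19 = 62
Stage 1: 24(ω_s−ω_c) = −62(ω_r−ω_c),  ω_r=0, ω_s=1
Stage 1: 24(1−ω_c) = −62(0−ω_c)  ⇒  86ω_c = 24  ⇒  ω_c = 12/43
  ⇒ ω_c¹/ω_s¹ = 12/43
Stage 2: N_ring = 25 + 2·27 = 79
Stage 2: 25(ω_s−ω_c) = −79(ω_r−ω_c),  ω_c=0, ω_s=1
Stage 2: ω_r = 0 − (25/79)(1−0) = -25/79
  ⇒ ω_r²/ω_s² = -25/79
Coupling ω_s² = ω_c¹ ⇒ overall = 12/43 × -25/79 = -300/3397

-300/3397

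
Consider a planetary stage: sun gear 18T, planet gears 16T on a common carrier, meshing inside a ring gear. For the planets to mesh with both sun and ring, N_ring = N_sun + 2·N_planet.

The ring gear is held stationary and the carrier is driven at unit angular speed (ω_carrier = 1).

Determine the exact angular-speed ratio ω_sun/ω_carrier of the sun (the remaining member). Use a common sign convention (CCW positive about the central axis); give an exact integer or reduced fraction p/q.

N_ring = 18 + 2·16 = 50
18(ω_s−ω_c) = −50(ω_r−ω_c),  ω_r=0, ω_c=1
ω_s = 1 − (50/18)(0−1) = 34/9
ω_s/ω_c = 34/9

34/9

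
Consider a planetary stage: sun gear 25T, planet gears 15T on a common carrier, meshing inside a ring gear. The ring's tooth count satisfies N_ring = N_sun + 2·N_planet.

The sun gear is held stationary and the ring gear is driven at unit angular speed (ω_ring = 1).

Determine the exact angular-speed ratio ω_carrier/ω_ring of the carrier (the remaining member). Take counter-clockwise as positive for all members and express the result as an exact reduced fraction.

N_ring = 25 + 2·15 = 55
25(ω_s−ω_c) = −55(ω_r−ω_c),  ω_s=0, ω_r=1
25(0−ω_c) = −55(1−ω_c)  ⇒  80ω_c = 55  ⇒  ω_c = 11/16
ω_c/ω_r = 11/16

11/16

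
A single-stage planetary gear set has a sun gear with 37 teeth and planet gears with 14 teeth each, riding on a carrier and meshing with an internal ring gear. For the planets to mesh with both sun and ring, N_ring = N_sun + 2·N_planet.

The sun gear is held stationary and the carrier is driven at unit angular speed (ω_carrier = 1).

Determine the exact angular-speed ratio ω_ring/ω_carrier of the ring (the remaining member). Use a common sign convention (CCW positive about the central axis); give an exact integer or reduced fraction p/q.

102/65

N_ring = 37 + 2·14 = 65
37(ω_s−ω_c) = −65(ω_r−ω_c),  ω_s=0, ω_c=1
ω_r = 1 − (37/65)(0−1) = 102/65
ω_r/ω_c = 102/65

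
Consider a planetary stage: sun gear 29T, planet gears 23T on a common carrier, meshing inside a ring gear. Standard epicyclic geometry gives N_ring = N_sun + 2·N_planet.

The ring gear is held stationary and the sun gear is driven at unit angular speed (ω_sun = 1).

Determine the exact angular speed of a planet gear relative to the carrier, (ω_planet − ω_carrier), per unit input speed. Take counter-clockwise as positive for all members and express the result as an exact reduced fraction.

N_ring = 29 + 2·23 = 75
29(ω_s−ω_c) = −75(ω_r−ω_c),  ω_r=0, ω_s=1
29(1−ω_c) = −75(0−ω_c)  ⇒  104ω_c = 29  ⇒  ω_c = 29/104
sun–planet: 29·(1−29/104) = −23·(ω_p−ω_c)  ⇒  ω_p−ω_c = −(29/23)·(75/104) = -2175/2392

-2175/2392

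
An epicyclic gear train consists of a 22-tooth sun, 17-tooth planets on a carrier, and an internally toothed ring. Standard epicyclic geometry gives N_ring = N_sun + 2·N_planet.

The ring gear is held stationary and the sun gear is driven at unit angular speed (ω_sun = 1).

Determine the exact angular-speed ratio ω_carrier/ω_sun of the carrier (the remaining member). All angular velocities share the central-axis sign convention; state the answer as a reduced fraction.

N_ring = 22 + 2·17 = 56
22(ω_s−ω_c) = −56(ω_r−ω_c),  ω_r=0, ω_s=1
22(1−ω_c) = −56(0−ω_c)  ⇒  78ω_c = 22  ⇒  ω_c = 11/39
ω_c/ω_s = 11/39

11/39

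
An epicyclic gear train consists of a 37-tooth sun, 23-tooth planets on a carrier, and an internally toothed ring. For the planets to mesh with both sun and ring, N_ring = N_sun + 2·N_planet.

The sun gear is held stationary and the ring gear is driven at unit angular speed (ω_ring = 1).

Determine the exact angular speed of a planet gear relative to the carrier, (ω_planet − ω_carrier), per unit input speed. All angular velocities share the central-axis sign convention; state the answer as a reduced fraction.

3071/2760

N_ring = 37 + 2·23 = 83
37(ω_s−ω_c) = −83(ω_r−ω_c),  ω_s=0, ω_r=1
37(0−ω_c) = −83(1−ω_c)  ⇒  120ω_c = 83  ⇒  ω_c = 83/120
sun–planet: 37·(0−83/120) = −23·(ω_p−ω_c)  ⇒  ω_p−ω_c = −(37/23)·(-83/120) = 3071/2760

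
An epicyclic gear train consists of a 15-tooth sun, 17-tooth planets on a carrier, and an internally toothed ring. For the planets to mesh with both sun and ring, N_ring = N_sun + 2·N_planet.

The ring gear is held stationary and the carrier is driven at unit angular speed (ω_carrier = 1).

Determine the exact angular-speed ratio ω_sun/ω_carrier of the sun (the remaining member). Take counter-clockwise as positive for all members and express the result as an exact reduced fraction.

64/15

N_ring = 15 + 2·17 = 49
15(ω_s−ω_c) = −49(ω_r−ω_c),  ω_r=0, ω_c=1
ω_s = 1 − (49/15)(0−1) = 64/15
ω_s/ω_c = 64/15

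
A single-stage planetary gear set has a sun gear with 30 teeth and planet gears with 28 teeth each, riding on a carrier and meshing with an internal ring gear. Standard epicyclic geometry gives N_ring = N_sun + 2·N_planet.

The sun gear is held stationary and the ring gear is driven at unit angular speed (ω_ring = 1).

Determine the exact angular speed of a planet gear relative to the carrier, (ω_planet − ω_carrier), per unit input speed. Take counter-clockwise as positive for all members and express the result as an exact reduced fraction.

N_ring = 30 + 2·28 = 86
30(ω_s−ω_c) = −86(ω_r−ω_c),  ω_s=0, ω_r=1
30(0−ω_c) = −86(1−ω_c)  ⇒  116ω_c = 86  ⇒  ω_c = 43/58
sun–planet: 30·(0−43/58) = −28·(ω_p−ω_c)  ⇒  ω_p−ω_c = −(30/28)·(-43/58) = 645/812

645/812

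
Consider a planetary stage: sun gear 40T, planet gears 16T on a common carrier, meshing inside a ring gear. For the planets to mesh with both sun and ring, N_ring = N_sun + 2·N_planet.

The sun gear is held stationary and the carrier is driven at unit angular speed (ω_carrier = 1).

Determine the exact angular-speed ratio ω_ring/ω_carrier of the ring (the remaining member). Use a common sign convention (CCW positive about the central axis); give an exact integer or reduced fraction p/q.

14/9

N_ring = 40 + 2·16 = 72
40(ω_s−ω_c) = −72(ω_r−ω_c),  ω_s=0, ω_c=1
ω_r = 1 − (40/72)(0−1) = 14/9
ω_r/ω_c = 14/9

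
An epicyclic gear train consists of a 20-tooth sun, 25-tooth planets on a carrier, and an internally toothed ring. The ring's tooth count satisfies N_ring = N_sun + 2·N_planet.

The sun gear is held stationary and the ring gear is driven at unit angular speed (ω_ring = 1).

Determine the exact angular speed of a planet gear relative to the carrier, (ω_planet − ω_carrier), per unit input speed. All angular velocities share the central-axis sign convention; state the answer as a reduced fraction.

28/45

N_ring = 20 + 2·25 = 70
20(ω_s−ω_c) = −70(ω_r−ω_c),  ω_s=0, ω_r=1
20(0−ω_c) = −70(1−ω_c)  ⇒  90ω_c = 70  ⇒  ω_c = 7/9
sun–planet: 20·(0−7/9) = −25·(ω_p−ω_c)  ⇒  ω_p−ω_c = −(20/25)·(-7/9) = 28/45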